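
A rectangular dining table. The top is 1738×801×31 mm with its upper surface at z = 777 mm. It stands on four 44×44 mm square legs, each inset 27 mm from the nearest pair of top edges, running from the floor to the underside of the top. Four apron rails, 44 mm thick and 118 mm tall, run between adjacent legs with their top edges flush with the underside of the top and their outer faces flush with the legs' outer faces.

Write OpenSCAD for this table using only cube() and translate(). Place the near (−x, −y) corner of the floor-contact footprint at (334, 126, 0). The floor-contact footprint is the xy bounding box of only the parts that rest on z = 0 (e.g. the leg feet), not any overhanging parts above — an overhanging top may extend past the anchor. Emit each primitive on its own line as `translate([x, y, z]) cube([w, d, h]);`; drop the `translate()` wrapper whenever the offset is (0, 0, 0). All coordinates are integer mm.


translate([307, 99, 746]) cube([1738, 801, 31]);
translate([334, 126, 0]) cube([44, 44, 746]);
translate([1974, 126, 0]) cube([44, 44, 746]);
translate([334, 829, 0]) cube([44, 44, 746]);
translate([1974, 829, 0]) cube([44, 44, 746]);
translate([378, 126, 628]) cube([1596, 44, 118]);
translate([378, 829, 628]) cube([1596, 44, 118]);
translate([334, 170, 628]) cube([44, 659, 118]);
translate([1974, 170, 628]) cube([44, 659, 118]);


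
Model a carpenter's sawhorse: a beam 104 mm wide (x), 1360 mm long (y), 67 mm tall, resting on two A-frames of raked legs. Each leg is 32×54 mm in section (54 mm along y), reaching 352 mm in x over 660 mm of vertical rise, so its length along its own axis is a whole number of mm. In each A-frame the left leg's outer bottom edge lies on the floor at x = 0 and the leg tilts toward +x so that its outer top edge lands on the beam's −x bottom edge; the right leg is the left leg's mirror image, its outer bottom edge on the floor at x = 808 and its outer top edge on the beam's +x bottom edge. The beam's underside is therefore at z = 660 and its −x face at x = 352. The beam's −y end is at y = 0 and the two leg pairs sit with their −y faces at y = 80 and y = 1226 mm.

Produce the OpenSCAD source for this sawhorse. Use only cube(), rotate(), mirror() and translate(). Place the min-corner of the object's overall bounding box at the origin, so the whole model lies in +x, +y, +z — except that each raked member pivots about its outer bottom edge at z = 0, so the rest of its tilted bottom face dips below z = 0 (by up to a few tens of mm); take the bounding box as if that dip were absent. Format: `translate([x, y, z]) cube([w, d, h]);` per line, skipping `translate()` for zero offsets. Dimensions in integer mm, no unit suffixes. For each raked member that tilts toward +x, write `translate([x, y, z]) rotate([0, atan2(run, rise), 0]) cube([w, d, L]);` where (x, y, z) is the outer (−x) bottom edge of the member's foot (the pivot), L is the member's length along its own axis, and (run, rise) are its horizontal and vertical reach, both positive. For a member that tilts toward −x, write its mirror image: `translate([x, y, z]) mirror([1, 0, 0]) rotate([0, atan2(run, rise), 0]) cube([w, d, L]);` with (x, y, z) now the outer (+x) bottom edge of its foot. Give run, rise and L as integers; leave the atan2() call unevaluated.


translate([352, 0, 660]) cube([104, 1360, 67]);
translate([0, 80, 0]) rotate([0, atan2(352, 660), 0]) cube([32, 54, 748]);
translate([808, 80, 0]) mirror([1, 0, 0]) rotate([0, atan2(352, 660), 0]) cube([32, 54, 748]);
translate([0, 1226, 0]) rotate([0, atan2(352, 660), 0]) cube([32, 54, 748]);
translate([808, 1226, 0]) mirror([1, 0, 0]) rotate([0, atan2(352, 660), 0]) cube([32, 54, 748]);


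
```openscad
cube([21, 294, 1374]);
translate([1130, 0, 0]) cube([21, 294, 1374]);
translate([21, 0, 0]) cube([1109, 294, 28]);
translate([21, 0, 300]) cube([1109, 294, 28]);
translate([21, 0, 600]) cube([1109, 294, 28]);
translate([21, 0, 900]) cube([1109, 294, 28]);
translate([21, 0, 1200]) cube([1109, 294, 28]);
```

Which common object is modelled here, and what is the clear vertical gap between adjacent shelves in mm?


A bookshelf. The clear shelf gap is 272 mm.

Two tall side panels with 5 horizontal boards between them — a bookshelf. The first two shelf undersides are at z = 0 and z = 300; with shelf thickness 28, the clear gap is 300 − 0 − 28 = 272 mm.


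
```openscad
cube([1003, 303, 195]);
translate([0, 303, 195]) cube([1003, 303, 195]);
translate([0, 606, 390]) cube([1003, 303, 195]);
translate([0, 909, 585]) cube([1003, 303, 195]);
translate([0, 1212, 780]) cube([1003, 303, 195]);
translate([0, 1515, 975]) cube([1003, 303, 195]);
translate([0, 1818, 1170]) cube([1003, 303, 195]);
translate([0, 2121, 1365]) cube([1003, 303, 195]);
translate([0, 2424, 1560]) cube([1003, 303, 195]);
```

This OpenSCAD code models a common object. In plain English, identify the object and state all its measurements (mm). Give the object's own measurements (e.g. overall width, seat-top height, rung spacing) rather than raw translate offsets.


A straight staircase of 9 solid steps. Each step is 1003 mm wide (x), 303 mm deep (y, the going) and 195 mm tall (the rise). The first step rests on the floor; each subsequent step sits one going further in +y and one rise higher in +z, directly behind and above the previous step with no overlap.


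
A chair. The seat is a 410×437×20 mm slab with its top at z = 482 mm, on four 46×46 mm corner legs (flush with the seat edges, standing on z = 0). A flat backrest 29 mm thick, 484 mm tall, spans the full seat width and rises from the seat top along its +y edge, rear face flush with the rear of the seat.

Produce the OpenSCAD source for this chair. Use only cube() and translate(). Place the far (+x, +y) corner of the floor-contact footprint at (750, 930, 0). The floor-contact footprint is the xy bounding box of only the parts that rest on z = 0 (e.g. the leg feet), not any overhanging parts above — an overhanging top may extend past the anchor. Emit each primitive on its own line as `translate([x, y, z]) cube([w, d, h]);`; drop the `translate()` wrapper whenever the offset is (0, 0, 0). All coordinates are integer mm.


translate([340, 493, 462]) cube([410, 437, 20]);
translate([340, 493, 0]) cube([46, 46, 462]);
translate([704, 493, 0]) cube([46, 46, 462]);
translate([340, 884, 0]) cube([46, 46, 462]);
translate([704, 884, 0]) cube([46, 46, 462]);
translate([340, 901, 482]) cube([410, 29, 484]);


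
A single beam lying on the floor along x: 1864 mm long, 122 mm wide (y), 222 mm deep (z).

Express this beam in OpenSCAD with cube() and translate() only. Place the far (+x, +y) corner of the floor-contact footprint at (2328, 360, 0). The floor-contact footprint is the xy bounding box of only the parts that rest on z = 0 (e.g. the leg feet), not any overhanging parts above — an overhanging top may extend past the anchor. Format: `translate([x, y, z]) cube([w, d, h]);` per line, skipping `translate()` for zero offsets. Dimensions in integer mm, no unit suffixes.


translate([464, 238, 0]) cube([1864, 122, 222]);


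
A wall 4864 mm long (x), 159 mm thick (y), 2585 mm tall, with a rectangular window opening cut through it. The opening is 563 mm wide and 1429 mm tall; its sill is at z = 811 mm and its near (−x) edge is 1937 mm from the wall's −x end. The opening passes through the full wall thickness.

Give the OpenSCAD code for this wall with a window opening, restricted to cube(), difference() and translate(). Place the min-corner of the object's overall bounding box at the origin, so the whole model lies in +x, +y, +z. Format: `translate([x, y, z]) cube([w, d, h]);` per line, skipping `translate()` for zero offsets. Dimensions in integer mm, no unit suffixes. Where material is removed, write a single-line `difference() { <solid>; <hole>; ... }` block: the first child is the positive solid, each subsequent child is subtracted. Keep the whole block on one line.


difference() { cube([4864, 159, 2585]); translate([1937, 0, 811]) cube([563, 159, 1429]); }


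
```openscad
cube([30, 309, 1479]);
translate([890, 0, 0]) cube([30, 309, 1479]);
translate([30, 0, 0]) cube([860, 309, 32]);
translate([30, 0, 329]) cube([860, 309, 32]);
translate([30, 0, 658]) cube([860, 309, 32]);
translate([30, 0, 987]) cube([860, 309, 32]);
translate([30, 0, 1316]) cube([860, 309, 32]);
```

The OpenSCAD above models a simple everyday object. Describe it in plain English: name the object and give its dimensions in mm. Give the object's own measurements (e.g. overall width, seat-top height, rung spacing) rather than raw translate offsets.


An open bookshelf. Two side panels, each 30 mm thick, 309 mm deep and 1479 mm tall, stand 920 mm apart (outside-to-outside). Between them sit 5 shelves, each 32 mm thick and 309 mm deep, spanning the full gap between the sides. The bottom shelf rests on the floor (its underside at z = 0) and the clear gap between one shelf's top and the next shelf's underside is 297 mm.


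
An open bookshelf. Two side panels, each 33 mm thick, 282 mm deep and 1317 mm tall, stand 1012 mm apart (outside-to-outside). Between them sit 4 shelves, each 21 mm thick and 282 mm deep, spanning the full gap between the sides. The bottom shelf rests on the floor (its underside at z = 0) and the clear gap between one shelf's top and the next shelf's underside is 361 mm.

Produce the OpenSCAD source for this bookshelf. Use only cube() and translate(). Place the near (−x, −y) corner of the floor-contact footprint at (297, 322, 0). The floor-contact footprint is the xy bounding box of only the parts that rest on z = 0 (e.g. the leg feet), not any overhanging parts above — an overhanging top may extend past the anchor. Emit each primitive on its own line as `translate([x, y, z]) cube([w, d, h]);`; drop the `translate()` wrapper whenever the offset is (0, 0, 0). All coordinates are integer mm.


translate([297, 322, 0]) cube([33, 282, 1317]);
translate([1276, 322, 0]) cube([33, 282, 1317]);
translate([330, 322, 0]) cube([946, 282, 21]);
translate([330, 322, 382]) cube([946, 282, 21]);
translate([330, 322, 764]) cube([946, 282, 21]);
translate([330, 322, 1146]) cube([946, 282, 21]);


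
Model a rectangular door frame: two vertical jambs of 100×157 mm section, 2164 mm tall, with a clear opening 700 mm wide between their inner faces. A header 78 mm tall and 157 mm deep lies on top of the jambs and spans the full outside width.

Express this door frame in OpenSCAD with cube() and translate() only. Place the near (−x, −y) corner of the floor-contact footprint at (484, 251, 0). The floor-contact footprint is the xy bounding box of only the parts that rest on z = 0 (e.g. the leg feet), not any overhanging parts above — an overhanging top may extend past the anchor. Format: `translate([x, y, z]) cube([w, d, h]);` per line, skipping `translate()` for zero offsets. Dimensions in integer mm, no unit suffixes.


translate([484, 251, 0]) cube([100, 157, 2164]);
translate([1284, 251, 0]) cube([100, 157, 2164]);
translate([484, 251, 2164]) cube([900, 157, 78]);


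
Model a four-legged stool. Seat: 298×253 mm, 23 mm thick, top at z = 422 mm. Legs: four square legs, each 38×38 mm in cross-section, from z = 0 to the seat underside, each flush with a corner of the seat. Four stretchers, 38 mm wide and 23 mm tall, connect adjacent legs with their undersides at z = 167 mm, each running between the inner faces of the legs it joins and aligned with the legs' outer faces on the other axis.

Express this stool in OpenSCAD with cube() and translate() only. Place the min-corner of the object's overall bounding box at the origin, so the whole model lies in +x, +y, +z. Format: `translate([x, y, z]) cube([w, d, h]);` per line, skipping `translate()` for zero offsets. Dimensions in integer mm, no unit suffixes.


translate([0, 0, 399]) cube([298, 253, 23]);
cube([38, 38, 399]);
translate([260, 0, 0]) cube([38, 38, 399]);
translate([0, 215, 0]) cube([38, 38, 399]);
translate([260, 215, 0]) cube([38, 38, 399]);
translate([38, 0, 167]) cube([222, 38, 23]);
translate([38, 215, 167]) cube([222, 38, 23]);
translate([0, 38, 167]) cube([38, 177, 23]);
translate([260, 38, 167]) cube([38, 177, 23]);


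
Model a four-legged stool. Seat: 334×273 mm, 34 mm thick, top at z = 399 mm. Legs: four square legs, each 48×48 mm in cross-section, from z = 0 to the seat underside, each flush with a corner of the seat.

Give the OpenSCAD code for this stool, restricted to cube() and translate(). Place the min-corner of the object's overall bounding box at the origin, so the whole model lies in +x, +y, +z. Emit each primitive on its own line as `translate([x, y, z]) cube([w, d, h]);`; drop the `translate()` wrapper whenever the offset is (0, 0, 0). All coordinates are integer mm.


translate([0, 0, 365]) cube([334, 273, 34]);
cube([48, 48, 365]);
translate([286, 0, 0]) cube([48, 48, 365]);
translate([0, 225, 0]) cube([48, 48, 365]);
translate([286, 225, 0]) cube([48, 48, 365]);


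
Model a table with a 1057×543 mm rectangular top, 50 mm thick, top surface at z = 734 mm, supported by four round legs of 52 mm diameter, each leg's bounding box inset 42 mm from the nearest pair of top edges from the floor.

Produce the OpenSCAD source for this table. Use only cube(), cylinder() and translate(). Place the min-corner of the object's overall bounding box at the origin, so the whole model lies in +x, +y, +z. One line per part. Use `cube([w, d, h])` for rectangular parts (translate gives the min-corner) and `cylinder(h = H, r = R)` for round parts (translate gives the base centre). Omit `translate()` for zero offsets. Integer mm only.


// leg_h = 734 - 50 = 684
translate([0, 0, 684]) cube([1057, 543, 50]);
translate([68, 68, 0]) cylinder(h = 684, r = 26);
translate([989, 68, 0]) cylinder(h = 684, r = 26);
translate([68, 475, 0]) cylinder(h = 684, r = 26);
translate([989, 475, 0]) cylinder(h = 684, r = 26);


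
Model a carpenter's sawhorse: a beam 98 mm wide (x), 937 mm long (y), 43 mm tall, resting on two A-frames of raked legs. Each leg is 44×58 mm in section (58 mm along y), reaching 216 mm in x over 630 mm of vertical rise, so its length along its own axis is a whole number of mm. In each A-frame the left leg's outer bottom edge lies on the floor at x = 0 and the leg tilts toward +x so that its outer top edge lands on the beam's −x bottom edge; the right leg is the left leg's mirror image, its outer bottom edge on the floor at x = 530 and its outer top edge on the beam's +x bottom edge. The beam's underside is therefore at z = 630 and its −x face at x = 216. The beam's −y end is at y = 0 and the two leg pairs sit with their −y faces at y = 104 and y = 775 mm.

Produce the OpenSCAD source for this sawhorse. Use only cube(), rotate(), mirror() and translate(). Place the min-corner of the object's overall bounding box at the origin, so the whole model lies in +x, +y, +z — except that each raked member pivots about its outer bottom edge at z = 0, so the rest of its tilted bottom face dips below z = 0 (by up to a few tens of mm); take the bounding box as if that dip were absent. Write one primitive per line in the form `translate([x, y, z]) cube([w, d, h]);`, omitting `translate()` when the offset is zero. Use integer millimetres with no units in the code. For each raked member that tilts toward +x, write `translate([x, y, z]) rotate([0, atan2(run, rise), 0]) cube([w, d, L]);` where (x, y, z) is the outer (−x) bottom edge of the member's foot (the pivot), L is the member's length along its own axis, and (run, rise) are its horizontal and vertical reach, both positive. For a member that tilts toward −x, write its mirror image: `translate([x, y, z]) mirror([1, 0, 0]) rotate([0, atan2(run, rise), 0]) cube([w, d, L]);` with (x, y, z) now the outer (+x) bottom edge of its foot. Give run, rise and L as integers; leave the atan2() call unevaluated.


translate([216, 0, 630]) cube([98, 937, 43]);
translate([0, 104, 0]) rotate([0, atan2(216, 630), 0]) cube([44, 58, 666]);
translate([530, 104, 0]) mirror([1, 0, 0]) rotate([0, atan2(216, 630), 0]) cube([44, 58, 666]);
translate([0, 775, 0]) rotate([0, atan2(216, 630), 0]) cube([44, 58, 666]);
translate([530, 775, 0]) mirror([1, 0, 0]) rotate([0, atan2(216, 630), 0]) cube([44, 58, 666]);


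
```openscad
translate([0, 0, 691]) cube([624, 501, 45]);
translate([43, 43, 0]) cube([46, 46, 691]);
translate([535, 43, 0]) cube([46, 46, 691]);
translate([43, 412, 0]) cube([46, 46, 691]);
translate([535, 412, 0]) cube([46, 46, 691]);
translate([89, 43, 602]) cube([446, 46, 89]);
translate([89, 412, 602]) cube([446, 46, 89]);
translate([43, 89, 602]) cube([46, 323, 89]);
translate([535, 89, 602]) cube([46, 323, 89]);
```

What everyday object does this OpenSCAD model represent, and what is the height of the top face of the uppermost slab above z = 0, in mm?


A table. The table height is 736 mm.

A 624×501×45 slab sits at z = 691 on four 46 mm square posts — a table. The top surface is at 691 + 45 = 736 mm.


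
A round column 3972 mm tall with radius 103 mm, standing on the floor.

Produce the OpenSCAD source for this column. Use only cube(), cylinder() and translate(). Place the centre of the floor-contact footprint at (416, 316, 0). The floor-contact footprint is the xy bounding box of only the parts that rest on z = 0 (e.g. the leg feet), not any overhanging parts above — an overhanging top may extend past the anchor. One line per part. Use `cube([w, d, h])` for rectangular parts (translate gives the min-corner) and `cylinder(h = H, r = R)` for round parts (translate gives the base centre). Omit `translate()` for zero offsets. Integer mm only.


translate([416, 316, 0]) cylinder(h = 3972, r = 103);


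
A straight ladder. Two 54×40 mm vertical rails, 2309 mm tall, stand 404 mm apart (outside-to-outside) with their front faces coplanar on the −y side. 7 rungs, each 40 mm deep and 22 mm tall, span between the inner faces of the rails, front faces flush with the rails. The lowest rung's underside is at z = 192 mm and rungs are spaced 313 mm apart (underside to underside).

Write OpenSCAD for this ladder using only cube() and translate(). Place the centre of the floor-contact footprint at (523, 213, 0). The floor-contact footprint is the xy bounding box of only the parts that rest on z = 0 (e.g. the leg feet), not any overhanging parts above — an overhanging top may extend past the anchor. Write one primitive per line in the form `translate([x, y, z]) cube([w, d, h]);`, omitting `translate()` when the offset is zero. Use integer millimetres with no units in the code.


// rung span = 404 - 2*54 = 296
// rung[k] z = 192 + k*313
translate([321, 193, 0]) cube([54, 40, 2309]);
translate([671, 193, 0]) cube([54, 40, 2309]);
translate([375, 193, 192]) cube([296, 40, 22]);
translate([375, 193, 505]) cube([296, 40, 22]);
translate([375, 193, 818]) cube([296, 40, 22]);
translate([375, 193, 1131]) cube([296, 40, 22]);
translate([375, 193, 1444]) cube([296, 40, 22]);
translate([375, 193, 1757]) cube([296, 40, 22]);
translate([375, 193, 2070]) cube([296, 40, 22]);


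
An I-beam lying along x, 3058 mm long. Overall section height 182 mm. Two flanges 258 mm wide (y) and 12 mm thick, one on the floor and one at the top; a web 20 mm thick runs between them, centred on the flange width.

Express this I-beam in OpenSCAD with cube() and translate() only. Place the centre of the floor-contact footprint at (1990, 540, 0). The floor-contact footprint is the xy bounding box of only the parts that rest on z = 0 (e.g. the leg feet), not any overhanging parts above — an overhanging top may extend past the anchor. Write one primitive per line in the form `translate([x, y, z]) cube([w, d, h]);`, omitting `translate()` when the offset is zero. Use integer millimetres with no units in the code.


translate([461, 411, 0]) cube([3058, 258, 12]);
translate([461, 530, 12]) cube([3058, 20, 158]);
translate([461, 411, 170]) cube([3058, 258, 12]);


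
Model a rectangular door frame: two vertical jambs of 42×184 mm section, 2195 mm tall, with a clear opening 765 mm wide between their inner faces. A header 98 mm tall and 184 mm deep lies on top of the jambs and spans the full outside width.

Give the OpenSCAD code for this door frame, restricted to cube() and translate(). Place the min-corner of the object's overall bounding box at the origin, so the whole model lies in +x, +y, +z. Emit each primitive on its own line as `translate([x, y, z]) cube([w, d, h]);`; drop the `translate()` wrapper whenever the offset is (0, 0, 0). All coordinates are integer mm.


cube([42, 184, 2195]);
translate([807, 0, 0]) cube([42, 184, 2195]);
translate([0, 0, 2195]) cube([849, 184, 98]);


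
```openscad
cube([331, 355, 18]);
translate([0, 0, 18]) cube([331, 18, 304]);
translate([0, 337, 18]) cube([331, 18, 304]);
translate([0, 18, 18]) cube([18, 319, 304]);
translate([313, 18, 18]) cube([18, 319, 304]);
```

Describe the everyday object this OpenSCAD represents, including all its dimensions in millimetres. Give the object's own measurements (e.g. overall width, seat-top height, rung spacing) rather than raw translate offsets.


An open-topped rectangular box: outside dimensions 331×355×322 mm, with a uniform wall and base thickness of 18 mm. The base is a full 331×355 slab on the floor; four walls sit on top of the base. The front and back walls (the −y and +y sides) span the full width; the two side walls fit between them.


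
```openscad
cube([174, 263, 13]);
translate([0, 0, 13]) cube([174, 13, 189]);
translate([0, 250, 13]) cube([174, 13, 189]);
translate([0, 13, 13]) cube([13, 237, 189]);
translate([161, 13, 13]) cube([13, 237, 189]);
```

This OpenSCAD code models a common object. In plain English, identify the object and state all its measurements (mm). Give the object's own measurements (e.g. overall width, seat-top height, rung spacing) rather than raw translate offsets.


An open-topped rectangular box: outside dimensions 174×263×202 mm, with a uniform wall and base thickness of 13 mm. The base is a full 174×263 slab on the floor; four walls sit on top of the base. The front and back walls (the −y and +y sides) span the full width; the two side walls fit between them.


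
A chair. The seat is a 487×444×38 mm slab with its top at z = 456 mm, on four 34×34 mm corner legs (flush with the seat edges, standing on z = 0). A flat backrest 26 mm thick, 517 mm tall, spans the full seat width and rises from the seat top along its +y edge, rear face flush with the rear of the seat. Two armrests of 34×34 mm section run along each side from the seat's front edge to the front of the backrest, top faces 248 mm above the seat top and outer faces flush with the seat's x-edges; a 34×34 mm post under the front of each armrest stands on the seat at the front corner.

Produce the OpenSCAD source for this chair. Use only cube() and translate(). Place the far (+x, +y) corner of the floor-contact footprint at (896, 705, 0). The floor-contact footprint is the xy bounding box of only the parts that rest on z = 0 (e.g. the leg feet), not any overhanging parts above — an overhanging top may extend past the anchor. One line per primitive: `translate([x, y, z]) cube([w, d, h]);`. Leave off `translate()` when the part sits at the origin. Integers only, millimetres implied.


translate([409, 261, 418]) cube([487, 444, 38]);
translate([409, 261, 0]) cube([34, 34, 418]);
translate([862, 261, 0]) cube([34, 34, 418]);
translate([409, 671, 0]) cube([34, 34, 418]);
translate([862, 671, 0]) cube([34, 34, 418]);
translate([409, 679, 456]) cube([487, 26, 517]);
translate([409, 261, 670]) cube([34, 418, 34]);
translate([862, 261, 670]) cube([34, 418, 34]);
translate([409, 261, 456]) cube([34, 34, 214]);
translate([862, 261, 456]) cube([34, 34, 214]);


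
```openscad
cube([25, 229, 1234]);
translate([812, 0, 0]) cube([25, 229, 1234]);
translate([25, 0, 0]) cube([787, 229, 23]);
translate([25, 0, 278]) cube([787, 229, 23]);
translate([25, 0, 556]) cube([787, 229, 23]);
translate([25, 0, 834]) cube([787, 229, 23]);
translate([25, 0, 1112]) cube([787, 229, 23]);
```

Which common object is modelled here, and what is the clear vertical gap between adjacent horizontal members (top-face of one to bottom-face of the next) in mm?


A bookshelf. The clear shelf gap is 255 mm.

Two tall side panels with 5 horizontal boards between them — a bookshelf. The first two shelf undersides are at z = 0 and z = 278; with shelf thickness 23, the clear gap is 278 − 0 − 23 = 255 mm.


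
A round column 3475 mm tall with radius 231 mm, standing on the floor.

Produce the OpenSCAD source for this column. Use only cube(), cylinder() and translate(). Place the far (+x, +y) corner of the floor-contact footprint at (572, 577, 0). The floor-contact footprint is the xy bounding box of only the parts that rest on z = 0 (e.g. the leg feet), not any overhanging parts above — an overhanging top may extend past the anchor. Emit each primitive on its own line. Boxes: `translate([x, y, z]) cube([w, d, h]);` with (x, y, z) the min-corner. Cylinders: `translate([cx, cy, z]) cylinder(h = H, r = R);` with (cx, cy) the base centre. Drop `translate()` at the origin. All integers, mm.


translate([341, 346, 0]) cylinder(h = 3475, r = 231);


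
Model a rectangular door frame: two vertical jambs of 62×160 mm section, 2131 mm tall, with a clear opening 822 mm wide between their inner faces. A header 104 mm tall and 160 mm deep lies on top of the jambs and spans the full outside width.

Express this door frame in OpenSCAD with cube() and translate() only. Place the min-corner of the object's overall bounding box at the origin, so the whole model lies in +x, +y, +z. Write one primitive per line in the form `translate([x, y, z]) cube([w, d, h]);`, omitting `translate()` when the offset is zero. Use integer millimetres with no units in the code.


cube([62, 160, 2131]);
translate([884, 0, 0]) cube([62, 160, 2131]);
translate([0, 0, 2131]) cube([946, 160, 104]);


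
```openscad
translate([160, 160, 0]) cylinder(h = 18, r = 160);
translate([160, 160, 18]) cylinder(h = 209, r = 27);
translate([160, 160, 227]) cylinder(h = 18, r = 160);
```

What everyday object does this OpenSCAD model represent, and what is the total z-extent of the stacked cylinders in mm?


A spool. The overall height is 245 mm.

Three coaxial cylinders, large–small–large — a spool. Two 18 mm flanges and a 209 mm core give 18 + 209 + 18 = 245 mm.


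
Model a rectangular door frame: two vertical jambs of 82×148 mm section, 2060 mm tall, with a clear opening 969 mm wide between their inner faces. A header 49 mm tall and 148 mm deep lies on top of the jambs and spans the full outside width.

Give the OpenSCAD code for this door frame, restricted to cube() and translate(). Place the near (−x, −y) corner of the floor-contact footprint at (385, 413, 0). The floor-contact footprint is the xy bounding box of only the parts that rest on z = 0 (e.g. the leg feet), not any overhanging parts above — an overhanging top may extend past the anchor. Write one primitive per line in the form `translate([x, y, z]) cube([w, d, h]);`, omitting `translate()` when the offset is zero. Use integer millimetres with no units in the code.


translate([385, 413, 0]) cube([82, 148, 2060]);
translate([1436, 413, 0]) cube([82, 148, 2060]);
translate([385, 413, 2060]) cube([1133, 148, 49]);


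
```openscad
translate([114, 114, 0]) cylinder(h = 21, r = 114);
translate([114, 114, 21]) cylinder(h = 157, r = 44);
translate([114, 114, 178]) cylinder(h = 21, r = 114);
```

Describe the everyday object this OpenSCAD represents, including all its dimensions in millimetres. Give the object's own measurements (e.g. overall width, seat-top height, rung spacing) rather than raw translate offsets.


A spool: two coaxial disc flanges of radius 114 mm and thickness 21 mm, joined by a core cylinder of radius 44 mm and height 157 mm. The lower flange rests on z = 0 and the three cylinders share a vertical axis.


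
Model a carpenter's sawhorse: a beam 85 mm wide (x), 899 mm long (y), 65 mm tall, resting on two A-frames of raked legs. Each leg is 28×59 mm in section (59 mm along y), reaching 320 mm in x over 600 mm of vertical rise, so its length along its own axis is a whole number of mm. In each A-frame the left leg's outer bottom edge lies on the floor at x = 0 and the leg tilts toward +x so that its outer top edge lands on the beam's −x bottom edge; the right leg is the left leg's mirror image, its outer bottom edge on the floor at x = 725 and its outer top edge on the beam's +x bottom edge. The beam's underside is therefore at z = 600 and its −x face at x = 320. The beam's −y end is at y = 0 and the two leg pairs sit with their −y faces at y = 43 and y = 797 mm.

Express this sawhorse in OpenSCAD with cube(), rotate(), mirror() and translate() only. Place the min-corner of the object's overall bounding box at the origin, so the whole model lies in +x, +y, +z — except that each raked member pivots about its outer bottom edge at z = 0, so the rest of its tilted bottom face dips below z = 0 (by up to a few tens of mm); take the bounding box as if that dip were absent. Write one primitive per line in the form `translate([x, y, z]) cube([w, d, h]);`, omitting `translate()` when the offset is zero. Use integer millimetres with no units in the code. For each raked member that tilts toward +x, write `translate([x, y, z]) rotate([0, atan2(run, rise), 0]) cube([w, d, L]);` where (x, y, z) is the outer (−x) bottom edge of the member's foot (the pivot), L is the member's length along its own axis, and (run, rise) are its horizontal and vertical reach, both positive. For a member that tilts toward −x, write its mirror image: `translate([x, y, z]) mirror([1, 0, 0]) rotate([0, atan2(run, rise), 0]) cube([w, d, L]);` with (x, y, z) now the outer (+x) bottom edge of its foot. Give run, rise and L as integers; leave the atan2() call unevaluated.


translate([320, 0, 600]) cube([85, 899, 65]);
translate([0, 43, 0]) rotate([0, atan2(320, 600), 0]) cube([28, 59, 680]);
translate([725, 43, 0]) mirror([1, 0, 0]) rotate([0, atan2(320, 600), 0]) cube([28, 59, 680]);
translate([0, 797, 0]) rotate([0, atan2(320, 600), 0]) cube([28, 59, 680]);
translate([725, 797, 0]) mirror([1, 0, 0]) rotate([0, atan2(320, 600), 0]) cube([28, 59, 680]);


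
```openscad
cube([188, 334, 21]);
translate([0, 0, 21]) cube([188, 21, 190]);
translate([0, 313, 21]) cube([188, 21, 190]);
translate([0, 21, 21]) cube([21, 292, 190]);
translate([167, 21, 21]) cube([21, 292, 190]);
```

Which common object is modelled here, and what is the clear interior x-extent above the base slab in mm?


An open box. The internal width is 146 mm.

A 188×334 base slab with four walls standing on it — an open box. The base is 188 mm wide and the walls are 21 mm thick, so the internal width is 188 − 2 × 21 = 146 mm.


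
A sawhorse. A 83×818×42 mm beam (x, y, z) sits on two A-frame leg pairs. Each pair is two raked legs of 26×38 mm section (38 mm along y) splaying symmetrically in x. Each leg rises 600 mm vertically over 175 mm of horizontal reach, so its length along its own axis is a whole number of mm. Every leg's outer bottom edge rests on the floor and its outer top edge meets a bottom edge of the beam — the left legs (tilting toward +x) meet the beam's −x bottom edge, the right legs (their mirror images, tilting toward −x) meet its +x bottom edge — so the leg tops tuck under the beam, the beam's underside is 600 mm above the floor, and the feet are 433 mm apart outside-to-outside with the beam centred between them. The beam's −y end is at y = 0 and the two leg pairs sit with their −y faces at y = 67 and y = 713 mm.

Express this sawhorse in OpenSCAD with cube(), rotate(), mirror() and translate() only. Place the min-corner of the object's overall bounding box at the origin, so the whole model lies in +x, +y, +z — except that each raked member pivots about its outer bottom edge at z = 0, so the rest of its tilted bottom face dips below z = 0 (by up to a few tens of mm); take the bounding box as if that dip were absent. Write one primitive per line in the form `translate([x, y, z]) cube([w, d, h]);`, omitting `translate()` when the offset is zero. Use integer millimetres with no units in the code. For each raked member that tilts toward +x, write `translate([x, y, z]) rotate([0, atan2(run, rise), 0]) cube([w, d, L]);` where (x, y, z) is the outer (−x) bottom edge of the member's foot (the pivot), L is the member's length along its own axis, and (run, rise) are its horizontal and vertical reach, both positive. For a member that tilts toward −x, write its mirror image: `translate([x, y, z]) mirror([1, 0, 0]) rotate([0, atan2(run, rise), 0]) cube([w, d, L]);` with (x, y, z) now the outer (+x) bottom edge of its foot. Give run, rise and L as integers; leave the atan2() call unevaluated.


// leg length = √(175² + 600²) = 625
// right-leg outer foot x = 2·175 + 83 = 433
// beam min-corner = (175, 0, 600)
translate([175, 0, 600]) cube([83, 818, 42]);
translate([0, 67, 0]) rotate([0, atan2(175, 600), 0]) cube([26, 38, 625]);
translate([433, 67, 0]) mirror([1, 0, 0]) rotate([0, atan2(175, 600), 0]) cube([26, 38, 625]);
translate([0, 713, 0]) rotate([0, atan2(175, 600), 0]) cube([26, 38, 625]);
translate([433, 713, 0]) mirror([1, 0, 0]) rotate([0, atan2(175, 600), 0]) cube([26, 38, 625]);


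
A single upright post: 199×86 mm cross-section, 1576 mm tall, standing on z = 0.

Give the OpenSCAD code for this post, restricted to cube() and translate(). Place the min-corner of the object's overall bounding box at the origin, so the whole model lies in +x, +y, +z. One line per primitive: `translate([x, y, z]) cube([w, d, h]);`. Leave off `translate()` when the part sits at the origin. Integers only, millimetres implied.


cube([199, 86, 1576]);


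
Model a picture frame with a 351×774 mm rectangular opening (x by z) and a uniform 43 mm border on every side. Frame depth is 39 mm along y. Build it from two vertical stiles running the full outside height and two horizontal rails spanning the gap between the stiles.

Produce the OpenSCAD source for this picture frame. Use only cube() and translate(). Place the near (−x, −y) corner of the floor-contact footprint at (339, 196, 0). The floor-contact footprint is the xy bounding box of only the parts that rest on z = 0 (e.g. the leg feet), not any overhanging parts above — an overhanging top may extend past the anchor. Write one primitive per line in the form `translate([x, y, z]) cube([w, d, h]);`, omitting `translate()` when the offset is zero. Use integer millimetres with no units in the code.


translate([339, 196, 0]) cube([43, 39, 860]);
translate([733, 196, 0]) cube([43, 39, 860]);
translate([382, 196, 0]) cube([351, 39, 43]);
translate([382, 196, 817]) cube([351, 39, 43]);


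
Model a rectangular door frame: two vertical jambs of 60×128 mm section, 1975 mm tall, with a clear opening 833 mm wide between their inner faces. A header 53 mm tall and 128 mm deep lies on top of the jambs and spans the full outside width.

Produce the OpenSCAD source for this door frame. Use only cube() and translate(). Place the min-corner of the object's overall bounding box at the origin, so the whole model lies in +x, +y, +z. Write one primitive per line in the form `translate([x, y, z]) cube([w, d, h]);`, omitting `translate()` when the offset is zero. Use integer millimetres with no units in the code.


cube([60, 128, 1975]);
translate([893, 0, 0]) cube([60, 128, 1975]);
translate([0, 0, 1975]) cube([953, 128, 53]);


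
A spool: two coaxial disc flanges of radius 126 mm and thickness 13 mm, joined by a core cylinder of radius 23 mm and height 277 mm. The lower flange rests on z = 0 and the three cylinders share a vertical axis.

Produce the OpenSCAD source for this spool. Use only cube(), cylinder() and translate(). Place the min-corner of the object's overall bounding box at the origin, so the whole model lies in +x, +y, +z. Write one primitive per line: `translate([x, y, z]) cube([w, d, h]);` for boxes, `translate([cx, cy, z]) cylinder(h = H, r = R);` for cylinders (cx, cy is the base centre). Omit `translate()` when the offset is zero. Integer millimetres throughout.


translate([126, 126, 0]) cylinder(h = 13, r = 126);
translate([126, 126, 13]) cylinder(h = 277, r = 23);
translate([126, 126, 290]) cylinder(h = 13, r = 126);


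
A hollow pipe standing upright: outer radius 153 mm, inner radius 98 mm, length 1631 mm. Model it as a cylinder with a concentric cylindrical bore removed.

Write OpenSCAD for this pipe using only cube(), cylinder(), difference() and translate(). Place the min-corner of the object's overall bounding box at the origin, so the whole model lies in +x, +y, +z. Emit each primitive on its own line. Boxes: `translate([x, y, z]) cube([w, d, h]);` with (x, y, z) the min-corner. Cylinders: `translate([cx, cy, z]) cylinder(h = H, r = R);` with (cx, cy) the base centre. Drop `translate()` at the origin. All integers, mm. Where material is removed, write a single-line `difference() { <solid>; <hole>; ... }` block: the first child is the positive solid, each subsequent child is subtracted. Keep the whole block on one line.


difference() { translate([153, 153, 0]) cylinder(h = 1631, r = 153); translate([153, 153, 0]) cylinder(h = 1631, r = 98); }


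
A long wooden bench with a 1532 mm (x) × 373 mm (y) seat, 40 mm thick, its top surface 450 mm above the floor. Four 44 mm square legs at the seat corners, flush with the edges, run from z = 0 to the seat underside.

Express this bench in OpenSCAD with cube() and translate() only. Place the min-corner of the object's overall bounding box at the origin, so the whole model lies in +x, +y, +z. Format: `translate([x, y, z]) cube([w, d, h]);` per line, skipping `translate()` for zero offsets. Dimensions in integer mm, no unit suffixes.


translate([0, 0, 410]) cube([1532, 373, 40]);
cube([44, 44, 410]);
translate([0, 329, 0]) cube([44, 44, 410]);
translate([1488, 0, 0]) cube([44, 44, 410]);
translate([1488, 329, 0]) cube([44, 44, 410]);


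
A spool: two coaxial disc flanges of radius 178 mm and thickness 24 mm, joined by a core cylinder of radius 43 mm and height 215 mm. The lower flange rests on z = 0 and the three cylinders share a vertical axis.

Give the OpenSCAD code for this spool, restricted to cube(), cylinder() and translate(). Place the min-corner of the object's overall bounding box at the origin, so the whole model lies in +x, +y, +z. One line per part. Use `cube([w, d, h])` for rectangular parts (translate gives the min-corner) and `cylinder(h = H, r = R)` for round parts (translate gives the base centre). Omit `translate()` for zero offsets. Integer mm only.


translate([178, 178, 0]) cylinder(h = 24, r = 178);
translate([178, 178, 24]) cylinder(h = 215, r = 43);
translate([178, 178, 239]) cylinder(h = 24, r = 178);


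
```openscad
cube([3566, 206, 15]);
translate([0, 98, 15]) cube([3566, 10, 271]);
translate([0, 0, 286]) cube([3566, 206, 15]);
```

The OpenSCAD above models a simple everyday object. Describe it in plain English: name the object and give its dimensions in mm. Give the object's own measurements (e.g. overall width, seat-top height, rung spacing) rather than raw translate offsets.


An I-beam lying along x, 3566 mm long. Overall section height 301 mm. Two flanges 206 mm wide (y) and 15 mm thick, one on the floor and one at the top; a web 10 mm thick runs between them, centred on the flange width.


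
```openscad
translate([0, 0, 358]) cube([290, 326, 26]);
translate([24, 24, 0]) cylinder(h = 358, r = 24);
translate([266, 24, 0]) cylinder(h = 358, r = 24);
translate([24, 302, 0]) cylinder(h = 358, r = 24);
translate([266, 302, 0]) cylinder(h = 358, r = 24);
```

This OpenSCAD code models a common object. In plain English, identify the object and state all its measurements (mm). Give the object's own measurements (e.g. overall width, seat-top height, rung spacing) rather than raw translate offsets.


A four-legged stool. The seat is a 290×326×26 mm slab whose top surface is at z = 384 mm; four round legs, each 48 mm in diameter, run from the floor (z = 0) to the underside of the seat, each leg's axis is inset half a diameter from the nearest pair of seat edges (so the leg's bounding box is flush with the corner).
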